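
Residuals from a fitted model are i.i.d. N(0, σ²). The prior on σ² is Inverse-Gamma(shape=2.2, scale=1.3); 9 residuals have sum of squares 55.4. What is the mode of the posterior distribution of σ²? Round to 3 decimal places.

3.766

Posterior: Inverse-Gamma(shape = 2.2+9/2 = 6.7, scale = 1.3+55.4/2 = 29.0).
Mode = β/(α+1) = 29.0/7.7 = 3.766.
Mean = β/(α−1) = 29.0/5.7 = 5.088.
This is the posterior mode — the MAP estimate.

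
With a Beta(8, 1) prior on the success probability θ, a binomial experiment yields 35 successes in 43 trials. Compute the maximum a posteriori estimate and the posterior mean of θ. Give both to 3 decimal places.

Posterior: Beta(8+35, 1+8) = Beta(43, 9).
Mode = (43−1)/(43+9−2) = 42/50 = 0.840.
Mean = 43/(43+9) = 43/52 = 0.827.

θ_MAP = 0.840, E[θ|data] = 0.827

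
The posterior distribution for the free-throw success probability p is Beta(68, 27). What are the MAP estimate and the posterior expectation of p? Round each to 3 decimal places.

MAP: 0.720. Posterior mean: 0.716.

Mode = (68−1)/(68+27−2) = 67/93 = 0.720.
Mean = 68/(68+27) = 68/95 = 0.716.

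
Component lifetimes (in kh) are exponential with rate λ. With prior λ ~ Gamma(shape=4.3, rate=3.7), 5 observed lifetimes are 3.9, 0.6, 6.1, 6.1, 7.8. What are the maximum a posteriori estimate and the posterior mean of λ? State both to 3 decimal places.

Σ times = 24.5. Posterior: Gamma(shape = 4.3+5 = 9.3, rate = 3.7+24.5 = 28.2).
Mode = (α−1)/β = 8.3/28.2 = 0.294.
Mean = α/β = 9.3/28.2 = 0.330.

MAP: 0.294. Posterior mean: 0.330.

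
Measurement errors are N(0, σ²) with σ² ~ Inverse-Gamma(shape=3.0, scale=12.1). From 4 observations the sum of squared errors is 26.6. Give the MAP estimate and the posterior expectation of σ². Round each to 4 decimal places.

Posterior: Inverse-Gamma(shape = 3.0+4/2 = 5.0, scale = 12.1+26.6/2 = 25.4).
Mode = β/(α+1) = 25.4/6.0 = 4.2333.
Mean = β/(α−1) = 25.4/4.0 = 6.3500.
Right-skewed posterior ⇒ mode < mean.

MAP: 4.2333. Posterior mean: 6.3500.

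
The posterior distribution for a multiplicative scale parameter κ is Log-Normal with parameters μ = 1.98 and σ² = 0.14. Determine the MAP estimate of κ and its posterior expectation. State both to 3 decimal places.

MAP estimate = 6.297, posterior expectation = 7.768

Mode = exp(μ − σ²) = exp(1.84) = 6.297.
Mean = exp(μ + σ²/2) = exp(2.050) = 7.768.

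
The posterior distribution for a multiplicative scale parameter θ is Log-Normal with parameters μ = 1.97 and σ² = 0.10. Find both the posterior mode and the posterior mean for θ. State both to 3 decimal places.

θ_MAP = 6.488, E[θ|data] = 7.538

Mode = exp(μ − σ²) = exp(1.87) = 6.488.
Mean = exp(μ + σ²/2) = exp(2.020) = 7.538.
Right-skewed posterior ⇒ mode < mean.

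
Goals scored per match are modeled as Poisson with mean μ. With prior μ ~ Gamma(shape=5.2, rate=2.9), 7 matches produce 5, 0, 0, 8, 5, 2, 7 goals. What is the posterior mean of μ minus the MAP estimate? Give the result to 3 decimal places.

0.101

Σ counts = 27. Posterior: Gamma(shape = 5.2+27 = 32.2, rate = 2.9+7 = 9.9).
Mode = (α−1)/β = 31.2/9.9 = 3.152.
Mean = α/β = 32.2/9.9 = 3.253.
Difference = 3.253 − 3.152 = 0.101.
Mean > mode: the posterior has a right tail.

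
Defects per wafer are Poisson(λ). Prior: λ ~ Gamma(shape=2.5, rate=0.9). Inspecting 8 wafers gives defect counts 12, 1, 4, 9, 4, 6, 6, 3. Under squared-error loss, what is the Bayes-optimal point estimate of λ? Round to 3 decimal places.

Σ counts = 45. Posterior: Gamma(shape = 2.5+45 = 47.5, rate = 0.9+8 = 8.9).
Mode = (α−1)/β = 46.5/8.9 = 5.225.
Mean = α/β = 47.5/8.9 = 5.337.
Squared-error loss ⇒ the optimal estimator is the posterior mean.

5.337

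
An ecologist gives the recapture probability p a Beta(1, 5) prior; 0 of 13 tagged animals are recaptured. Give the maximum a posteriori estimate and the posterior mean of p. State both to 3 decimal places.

Posterior: Beta(1+0, 5+13) = Beta(1, 18).
Since α = 1 ≤ 1 and β > 1, the Beta density is monotone decreasing on [0,1]; the mode is at 0.
Mean = 1/(1+18) = 0.053.
The posterior is right-skewed, so the mean exceeds the mode.

MAP = 0.000; posterior mean = 0.053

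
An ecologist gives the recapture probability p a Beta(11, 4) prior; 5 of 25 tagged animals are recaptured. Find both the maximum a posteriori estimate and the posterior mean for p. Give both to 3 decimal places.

MAP = 0.395, posterior mean = 0.400

Posterior: Beta(11+5, 4+20) = Beta(16, 24).
Mode = (16−1)/(16+24−2) = 15/38 = 0.395.
Mean = 16/(16+24) = 16/40 = 0.400.
Mean > mode: the posterior has a right tail.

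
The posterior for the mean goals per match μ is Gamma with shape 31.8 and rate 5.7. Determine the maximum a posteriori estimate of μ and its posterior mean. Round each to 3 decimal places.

Mode = (α−1)/β = 30.8/5.7 = 5.404.
Mean = α/β = 31.8/5.7 = 5.579.
The mean is pulled above the mode by the posterior's right skew.

MAP = 5.404; posterior mean = 5.579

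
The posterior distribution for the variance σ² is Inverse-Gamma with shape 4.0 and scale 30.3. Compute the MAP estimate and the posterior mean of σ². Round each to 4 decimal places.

Mode = β/(α+1) = 30.3/5.0 = 6.0600.
Mean = β/(α−1) = 30.3/3.0 = 10.1000.
The mean is pulled above the mode by the posterior's right skew.

MAP estimate = 6.0600, posterior mean = 10.1000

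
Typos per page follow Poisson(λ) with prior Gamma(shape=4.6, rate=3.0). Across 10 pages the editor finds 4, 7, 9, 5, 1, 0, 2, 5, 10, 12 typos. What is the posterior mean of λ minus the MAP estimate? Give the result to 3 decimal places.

0.077

Σ counts = 55. Posterior: Gamma(shape = 4.6+55 = 59.6, rate = 3.0+10 = 13.0).
Mode = (α−1)/β = 58.6/13.0 = 4.508.
Mean = α/β = 59.6/13.0 = 4.585.
Difference = 4.585 − 4.508 = 0.077.
Mean > mode: the posterior has a right tail.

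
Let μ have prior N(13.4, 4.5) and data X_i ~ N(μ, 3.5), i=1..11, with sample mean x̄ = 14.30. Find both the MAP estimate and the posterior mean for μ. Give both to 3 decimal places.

MAP = 14.241; posterior mean = 14.241

Posterior for μ is Normal. Precision-weighted mean: (1/4.5·13.4 + 11/3.5·14.30) / (1/4.5 + 11/3.5) = 14.241.
A Normal posterior is symmetric, so mode = mean.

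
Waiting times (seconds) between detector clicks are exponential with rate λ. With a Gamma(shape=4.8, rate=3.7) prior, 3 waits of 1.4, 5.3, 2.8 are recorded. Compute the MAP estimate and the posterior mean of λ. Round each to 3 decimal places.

Σ times = 9.5. Posterior: Gamma(shape = 4.8+3 = 7.8, rate = 3.7+9.5 = 13.2).
Mode = (α−1)/β = 6.8/13.2 = 0.515.
Mean = α/β = 7.8/13.2 = 0.591.
The posterior is right-skewed, so the mean exceeds the mode.

MAP: 0.515. Posterior mean: 0.591.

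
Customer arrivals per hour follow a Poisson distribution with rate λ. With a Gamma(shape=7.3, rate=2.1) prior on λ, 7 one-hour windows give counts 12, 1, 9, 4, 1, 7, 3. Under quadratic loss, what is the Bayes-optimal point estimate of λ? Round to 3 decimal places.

4.868

Σ counts = 37. Posterior: Gamma(shape = 7.3+37 = 44.3, rate = 2.1+7 = 9.1).
Mode = (α−1)/β = 43.3/9.1 = 4.758.
Mean = α/β = 44.3/9.1 = 4.868.
Quadratic loss ⇒ the optimal estimator is the posterior mean.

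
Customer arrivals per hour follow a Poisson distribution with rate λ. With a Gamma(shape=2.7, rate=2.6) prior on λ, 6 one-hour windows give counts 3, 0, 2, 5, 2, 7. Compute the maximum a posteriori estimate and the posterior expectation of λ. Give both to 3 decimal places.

MAP = 2.407; posterior mean = 2.523

Σ counts = 19. Posterior: Gamma(shape = 2.7+19 = 21.7, rate = 2.6+6 = 8.6).
Mode = (α−1)/β = 20.7/8.6 = 2.407.
Mean = α/β = 21.7/8.6 = 2.523.
Mean > mode: the posterior has a right tail.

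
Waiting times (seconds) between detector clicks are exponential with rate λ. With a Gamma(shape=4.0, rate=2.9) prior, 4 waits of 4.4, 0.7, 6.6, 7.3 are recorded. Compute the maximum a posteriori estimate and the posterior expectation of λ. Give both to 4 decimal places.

Σ times = 19.0. Posterior: Gamma(shape = 4.0+4 = 8.0, rate = 2.9+19.0 = 21.9).
Mode = (α−1)/β = 7.0/21.9 = 0.3196.
Mean = α/β = 8.0/21.9 = 0.3653.

MAP = 0.3196; posterior mean = 0.3653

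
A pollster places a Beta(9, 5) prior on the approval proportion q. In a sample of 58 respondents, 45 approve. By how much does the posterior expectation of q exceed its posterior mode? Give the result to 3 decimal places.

Posterior: Beta(9+45, 5+13) = Beta(54, 18).
Mode = (54−1)/(54+18−2) = 53/70 = 0.757.
Mean = 54/(54+18) = 54/72 = 0.750.
Difference = 0.750 − 0.757 = -0.007.

-0.007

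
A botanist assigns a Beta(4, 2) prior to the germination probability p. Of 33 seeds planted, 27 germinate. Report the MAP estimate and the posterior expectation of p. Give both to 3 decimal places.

Posterior: Beta(4+27, 2+6) = Beta(31, 8).
Mode = (31−1)/(31+8−2) = 30/37 = 0.811.
Mean = 31/(31+8) = 31/39 = 0.795.
The mean is pulled below the mode by the posterior's left skew.

p_MAP = 0.811, E[p|data] = 0.795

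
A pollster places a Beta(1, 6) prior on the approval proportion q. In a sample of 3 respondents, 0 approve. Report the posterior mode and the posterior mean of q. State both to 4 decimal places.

q_MAP = 0.0000, E[q|data] = 0.1000

Posterior: Beta(1+0, 6+3) = Beta(1, 9).
Since α = 1 ≤ 1 and β > 1, the Beta density is monotone decreasing on [0,1]; the mode is at 0.
Mean = 1/(1+9) = 0.1000.
The posterior is right-skewed, so the mean exceeds the mode.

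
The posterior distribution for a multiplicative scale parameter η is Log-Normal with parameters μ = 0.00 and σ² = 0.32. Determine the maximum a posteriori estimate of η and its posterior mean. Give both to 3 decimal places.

Mode = exp(μ − σ²) = exp(-0.32) = 0.726.
Mean = exp(μ + σ²/2) = exp(0.160) = 1.174.

MAP = 0.726; posterior mean = 1.174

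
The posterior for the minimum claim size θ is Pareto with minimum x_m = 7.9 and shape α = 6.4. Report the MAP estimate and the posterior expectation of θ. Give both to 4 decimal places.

MAP = 7.9000, posterior mean = 9.3630

The Pareto density is strictly decreasing on [x_m, ∞), so the mode is x_m = 7.9000.
Mean = α·x_m/(α−1) = 6.4·7.9/5.4 = 9.3630.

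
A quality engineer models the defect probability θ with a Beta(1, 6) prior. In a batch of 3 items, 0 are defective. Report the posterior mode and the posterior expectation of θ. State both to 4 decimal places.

θ_MAP = 0.0000, E[θ|data] = 0.1000

Posterior: Beta(1+0, 6+3) = Beta(1, 9).
Since α = 1 ≤ 1 and β > 1, the Beta density is monotone decreasing on [0,1]; the mode is at 0.
Mean = 1/(1+9) = 0.1000.
Mean > mode: the posterior has a right tail.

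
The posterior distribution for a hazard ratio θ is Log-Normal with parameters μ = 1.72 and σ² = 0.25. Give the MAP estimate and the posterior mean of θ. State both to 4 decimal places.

MAP estimate = 4.3492, posterior mean = 6.3281

Mode = exp(μ − σ²) = exp(1.47) = 4.3492.
Mean = exp(μ + σ²/2) = exp(1.845) = 6.3281.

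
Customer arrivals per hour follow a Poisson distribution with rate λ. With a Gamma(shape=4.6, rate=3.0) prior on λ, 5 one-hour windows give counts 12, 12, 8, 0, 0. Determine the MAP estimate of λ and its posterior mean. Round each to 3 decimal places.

Σ counts = 32. Posterior: Gamma(shape = 4.6+32 = 36.6, rate = 3.0+5 = 8.0).
Mode = (α−1)/β = 35.6/8.0 = 4.450.
Mean = α/β = 36.6/8.0 = 4.575.
The posterior is right-skewed, so the mean exceeds the mode.

MAP = 4.450; posterior mean = 4.575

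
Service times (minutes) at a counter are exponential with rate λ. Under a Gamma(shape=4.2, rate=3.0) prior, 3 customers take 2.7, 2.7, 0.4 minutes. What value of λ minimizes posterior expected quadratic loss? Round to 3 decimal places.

0.818

Σ times = 5.8. Posterior: Gamma(shape = 4.2+3 = 7.2, rate = 3.0+5.8 = 8.8).
Mode = (α−1)/β = 6.2/8.8 = 0.705.
Mean = α/β = 7.2/8.8 = 0.818.
Quadratic loss ⇒ the optimal estimator is the posterior mean.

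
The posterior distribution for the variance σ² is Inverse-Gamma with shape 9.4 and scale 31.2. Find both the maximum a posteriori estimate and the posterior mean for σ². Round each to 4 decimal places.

Mode = β/(α+1) = 31.2/10.4 = 3.0000.
Mean = β/(α−1) = 31.2/8.4 = 3.7143.
The mean is pulled above the mode by the posterior's right skew.

MAP = 3.0000, posterior mean = 3.7143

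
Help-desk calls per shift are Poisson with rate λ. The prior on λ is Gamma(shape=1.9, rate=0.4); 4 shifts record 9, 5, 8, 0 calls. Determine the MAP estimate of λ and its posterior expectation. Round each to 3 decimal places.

MAP: 5.205. Posterior mean: 5.432.

Σ counts = 22. Posterior: Gamma(shape = 1.9+22 = 23.9, rate = 0.4+4 = 4.4).
Mode = (α−1)/β = 22.9/4.4 = 5.205.
Mean = α/β = 23.9/4.4 = 5.432.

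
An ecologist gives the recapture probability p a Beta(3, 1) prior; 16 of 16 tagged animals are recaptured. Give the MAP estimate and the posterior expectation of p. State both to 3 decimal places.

Posterior: Beta(3+16, 1+0) = Beta(19, 1).
Since β = 1 ≤ 1 and α > 1, the Beta density is monotone increasing on [0,1]; the mode is at 1.
Mean = 19/(19+1) = 0.950.
Mode > mean: the posterior has a left tail.

MAP estimate = 1.000, posterior expectation = 0.950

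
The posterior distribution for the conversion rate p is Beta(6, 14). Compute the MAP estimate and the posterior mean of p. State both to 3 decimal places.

Mode = (6−1)/(6+14−2) = 5/18 = 0.278.
Mean = 6/(6+14) = 6/20 = 0.300.
The posterior is right-skewed, so the mean exceeds the mode.

MAP = 0.278; posterior mean = 0.300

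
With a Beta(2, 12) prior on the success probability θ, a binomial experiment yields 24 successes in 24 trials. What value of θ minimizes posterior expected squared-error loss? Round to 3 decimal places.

0.684

Posterior: Beta(2+24, 12+0) = Beta(26, 12).
Mode = (26−1)/(26+12−2) = 25/36 = 0.694.
Mean = 26/(26+12) = 26/38 = 0.684.
Squared-error loss ⇒ the optimal estimator is the posterior mean.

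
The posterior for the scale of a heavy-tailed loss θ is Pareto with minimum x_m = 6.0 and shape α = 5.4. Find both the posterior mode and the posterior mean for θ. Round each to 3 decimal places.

The Pareto density is strictly decreasing on [x_m, ∞), so the mode is x_m = 6.000.
Mean = α·x_m/(α−1) = 5.4·6.0/4.4 = 7.364.

MAP: 6.000. Posterior mean: 7.364.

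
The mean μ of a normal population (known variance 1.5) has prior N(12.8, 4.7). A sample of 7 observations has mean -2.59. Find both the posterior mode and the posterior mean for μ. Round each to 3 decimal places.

MAP = -1.919; posterior mean = -1.919

Posterior for μ is Normal. Precision-weighted mean: (1/4.7·12.8 + 7/1.5·-2.59) / (1/4.7 + 7/1.5) = -1.919.
A Normal posterior is symmetric, so mode = mean.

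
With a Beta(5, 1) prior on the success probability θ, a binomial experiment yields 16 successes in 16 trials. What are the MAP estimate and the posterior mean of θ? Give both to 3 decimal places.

Posterior: Beta(5+16, 1+0) = Beta(21, 1).
Since β = 1 ≤ 1 and α > 1, the Beta density is monotone increasing on [0,1]; the mode is at 1.
Mean = 21/(21+1) = 0.955.
The posterior is left-skewed, so the mode exceeds the mean.

MAP = 1.000; posterior mean = 0.955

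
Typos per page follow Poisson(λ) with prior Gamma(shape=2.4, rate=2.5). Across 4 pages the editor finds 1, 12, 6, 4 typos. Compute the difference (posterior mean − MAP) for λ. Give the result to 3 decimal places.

0.154

Σ counts = 23. Posterior: Gamma(shape = 2.4+23 = 25.4, rate = 2.5+4 = 6.5).
Mode = (α−1)/β = 24.4/6.5 = 3.754.
Mean = α/β = 25.4/6.5 = 3.908.
Difference = 3.908 − 3.754 = 0.154.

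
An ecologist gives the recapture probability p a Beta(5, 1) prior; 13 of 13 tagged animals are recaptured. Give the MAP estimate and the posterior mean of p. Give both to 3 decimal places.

MAP = 1.000; posterior mean = 0.947

Posterior: Beta(5+13, 1+0) = Beta(18, 1).
Since β = 1 ≤ 1 and α > 1, the Beta density is monotone increasing on [0,1]; the mode is at 1.
Mean = 18/(18+1) = 0.947.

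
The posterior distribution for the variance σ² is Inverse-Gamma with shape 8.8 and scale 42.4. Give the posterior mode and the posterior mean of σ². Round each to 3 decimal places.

MAP: 4.327. Posterior mean: 5.436.

Mode = β/(α+1) = 42.4/9.8 = 4.327.
Mean = β/(α−1) = 42.4/7.8 = 5.436.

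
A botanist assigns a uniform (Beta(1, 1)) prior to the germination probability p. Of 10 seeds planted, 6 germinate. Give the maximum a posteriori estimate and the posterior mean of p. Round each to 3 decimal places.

Posterior: Beta(1+6, 1+4) = Beta(7, 5).
Mode = (7−1)/(7+5−2) = 6/10 = 0.600.
Mean = 7/(7+5) = 7/12 = 0.583.

MAP: 0.600. Posterior mean: 0.583.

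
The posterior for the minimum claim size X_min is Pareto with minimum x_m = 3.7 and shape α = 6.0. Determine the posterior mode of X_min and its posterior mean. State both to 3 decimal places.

posterior mode = 3.700, posterior mean = 4.440

The Pareto density is strictly decreasing on [x_m, ∞), so the mode is x_m = 3.700.
Mean = α·x_m/(α−1) = 6.0·3.7/5.0 = 4.440.
The mean is pulled above the mode by the posterior's right skew.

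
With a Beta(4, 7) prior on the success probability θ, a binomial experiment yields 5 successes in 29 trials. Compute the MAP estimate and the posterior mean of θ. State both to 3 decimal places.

Posterior: Beta(4+5, 7+24) = Beta(9, 31).
Mode = (9−1)/(9+31−2) = 8/38 = 0.211.
Mean = 9/(9+31) = 9/40 = 0.225.
The posterior is right-skewed, so the mean exceeds the mode.

θ_MAP = 0.211, E[θ|data] = 0.225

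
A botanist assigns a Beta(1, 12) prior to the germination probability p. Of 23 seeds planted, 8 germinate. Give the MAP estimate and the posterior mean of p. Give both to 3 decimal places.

Posterior: Beta(1+8, 12+15) = Beta(9, 27).
Mode = (9−1)/(9+27−2) = 8/34 = 0.235.
Mean = 9/(9+27) = 9/36 = 0.250.
Mean > mode: the posterior has a right tail.

MAP = 0.235; posterior mean = 0.250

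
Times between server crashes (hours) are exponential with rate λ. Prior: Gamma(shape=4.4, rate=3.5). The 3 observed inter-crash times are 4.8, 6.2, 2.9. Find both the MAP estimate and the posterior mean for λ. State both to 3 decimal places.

MAP: 0.368. Posterior mean: 0.425.

Σ times = 13.9. Posterior: Gamma(shape = 4.4+3 = 7.4, rate = 3.5+13.9 = 17.4).
Mode = (α−1)/β = 6.4/17.4 = 0.368.
Mean = α/β = 7.4/17.4 = 0.425.
Mean > mode: the posterior has a right tail.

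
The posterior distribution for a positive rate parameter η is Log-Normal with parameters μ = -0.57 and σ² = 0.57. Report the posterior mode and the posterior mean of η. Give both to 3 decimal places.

Mode = exp(μ − σ²) = exp(-1.14) = 0.320.
Mean = exp(μ + σ²/2) = exp(-0.285) = 0.752.

MAP: 0.320. Posterior mean: 0.752.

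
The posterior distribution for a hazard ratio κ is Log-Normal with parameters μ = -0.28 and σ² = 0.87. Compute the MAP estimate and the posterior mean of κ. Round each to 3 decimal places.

MAP = 0.317; posterior mean = 1.168

Mode = exp(μ − σ²) = exp(-1.15) = 0.317.
Mean = exp(μ + σ²/2) = exp(0.155) = 1.168.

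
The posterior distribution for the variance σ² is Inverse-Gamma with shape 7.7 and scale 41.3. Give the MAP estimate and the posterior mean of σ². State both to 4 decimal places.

MAP: 4.7471. Posterior mean: 6.1642.

Mode = β/(α+1) = 41.3/8.7 = 4.7471.
Mean = β/(α−1) = 41.3/6.7 = 6.1642.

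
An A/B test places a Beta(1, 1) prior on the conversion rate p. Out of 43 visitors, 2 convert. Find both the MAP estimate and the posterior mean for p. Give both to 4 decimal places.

MAP = 0.0465; posterior mean = 0.0667

Posterior: Beta(1+2, 1+41) = Beta(3, 42).
Mode = (3−1)/(3+42−2) = 2/43 = 0.0465.
With a flat prior the MAP equals the MLE, 2/43.
Mean = 3/(3+42) = 3/45 = 0.0667.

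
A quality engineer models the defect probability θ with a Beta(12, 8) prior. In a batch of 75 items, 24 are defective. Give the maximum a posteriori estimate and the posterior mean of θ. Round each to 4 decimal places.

Posterior: Beta(12+24, 8+51) = Beta(36, 59).
Mode = (36−1)/(36+59−2) = 35/93 = 0.3763.
Mean = 36/(36+59) = 36/95 = 0.3789.
Right-skewed posterior ⇒ mode < mean.

MAP = 0.3763, posterior mean = 0.3789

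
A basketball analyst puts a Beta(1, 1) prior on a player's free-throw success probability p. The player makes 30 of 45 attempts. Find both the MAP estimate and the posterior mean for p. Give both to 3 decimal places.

Posterior: Beta(1+30, 1+15) = Beta(31, 16).
Mode = (31−1)/(31+16−2) = 30/45 = 0.667.
Mean = 31/(31+16) = 31/47 = 0.660.

MAP estimate = 0.667, posterior mean = 0.660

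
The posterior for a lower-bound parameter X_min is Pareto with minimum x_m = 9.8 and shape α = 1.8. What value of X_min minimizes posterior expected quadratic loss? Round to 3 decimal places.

The Pareto density is strictly decreasing on [x_m, ∞), so the mode is x_m = 9.800.
Mean = α·x_m/(α−1) = 1.8·9.8/0.8 = 22.050.
Quadratic loss ⇒ the optimal estimator is the posterior mean.

22.050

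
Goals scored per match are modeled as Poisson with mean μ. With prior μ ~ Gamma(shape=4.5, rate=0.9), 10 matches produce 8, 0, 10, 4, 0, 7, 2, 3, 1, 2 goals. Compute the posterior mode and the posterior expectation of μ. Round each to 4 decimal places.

Σ counts = 37. Posterior: Gamma(shape = 4.5+37 = 41.5, rate = 0.9+10 = 10.9).
Mode = (α−1)/β = 40.5/10.9 = 3.7156.
Mean = α/β = 41.5/10.9 = 3.8073.

posterior mode = 3.7156, posterior expectation = 3.8073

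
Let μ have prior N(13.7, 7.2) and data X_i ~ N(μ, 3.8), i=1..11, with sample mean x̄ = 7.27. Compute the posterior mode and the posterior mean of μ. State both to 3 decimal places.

Posterior for μ is Normal. Precision-weighted mean: (1/7.2·13.7 + 11/3.8·7.27) / (1/7.2 + 11/3.8) = 7.564.
A Normal posterior is symmetric, so mode = mean.

μ_MAP = 7.564, E[μ|data] = 7.564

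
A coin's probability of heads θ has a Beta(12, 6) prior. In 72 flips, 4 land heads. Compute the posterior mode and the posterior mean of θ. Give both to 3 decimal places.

MAP = 0.170, posterior mean = 0.178

Posterior: Beta(12+4, 6+68) = Beta(16, 74).
Mode = (16−1)/(16+74−2) = 15/88 = 0.170.
Mean = 16/(16+74) = 16/90 = 0.178.
Mean > mode: the posterior has a right tail.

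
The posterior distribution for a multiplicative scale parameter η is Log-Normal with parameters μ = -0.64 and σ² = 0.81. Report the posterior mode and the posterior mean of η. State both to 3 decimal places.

Mode = exp(μ − σ²) = exp(-1.45) = 0.235.
Mean = exp(μ + σ²/2) = exp(-0.235) = 0.791.
Right-skewed posterior ⇒ mode < mean.

posterior mode = 0.235, posterior mean = 0.791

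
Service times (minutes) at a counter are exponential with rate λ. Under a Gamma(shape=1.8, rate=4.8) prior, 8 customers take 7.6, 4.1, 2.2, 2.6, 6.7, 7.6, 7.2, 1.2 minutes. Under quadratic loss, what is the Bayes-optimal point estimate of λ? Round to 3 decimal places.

0.223

Σ times = 39.2. Posterior: Gamma(shape = 1.8+8 = 9.8, rate = 4.8+39.2 = 44.0).
Mode = (α−1)/β = 8.8/44.0 = 0.200.
Mean = α/β = 9.8/44.0 = 0.223.
Quadratic loss ⇒ the optimal estimator is the posterior mean.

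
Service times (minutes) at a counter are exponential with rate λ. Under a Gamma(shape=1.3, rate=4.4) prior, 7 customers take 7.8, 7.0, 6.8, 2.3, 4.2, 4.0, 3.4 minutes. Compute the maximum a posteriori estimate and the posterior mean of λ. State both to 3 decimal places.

MAP: 0.183. Posterior mean: 0.208.

Σ times = 35.5. Posterior: Gamma(shape = 1.3+7 = 8.3, rate = 4.4+35.5 = 39.9).
Mode = (α−1)/β = 7.3/39.9 = 0.183.
Mean = α/β = 8.3/39.9 = 0.208.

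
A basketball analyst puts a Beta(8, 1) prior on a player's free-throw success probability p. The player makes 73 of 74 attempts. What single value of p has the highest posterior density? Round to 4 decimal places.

0.9877

Posterior: Beta(8+73, 1+1) = Beta(81, 2).
Mode = (81−1)/(81+2−2) = 80/81 = 0.9877.
Mean = 81/(81+2) = 81/83 = 0.9759.
This is the posterior mode — the MAP estimate.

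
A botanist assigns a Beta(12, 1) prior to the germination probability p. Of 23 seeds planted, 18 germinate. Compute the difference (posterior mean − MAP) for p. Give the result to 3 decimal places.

Posterior: Beta(12+18, 1+5) = Beta(30, 6).
Mode = (30−1)/(30+6−2) = 29/34 = 0.853.
Mean = 30/(30+6) = 30/36 = 0.833.
Difference = 0.833 − 0.853 = -0.020.

-0.020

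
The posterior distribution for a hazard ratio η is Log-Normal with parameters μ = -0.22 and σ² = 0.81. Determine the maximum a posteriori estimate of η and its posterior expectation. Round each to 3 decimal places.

MAP: 0.357. Posterior mean: 1.203.

Mode = exp(μ − σ²) = exp(-1.03) = 0.357.
Mean = exp(μ + σ²/2) = exp(0.185) = 1.203.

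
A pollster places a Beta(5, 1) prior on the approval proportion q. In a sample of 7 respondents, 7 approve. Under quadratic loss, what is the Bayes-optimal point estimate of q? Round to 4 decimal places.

Posterior: Beta(5+7, 1+0) = Beta(12, 1).
Since β = 1 ≤ 1 and α > 1, the Beta density is monotone increasing on [0,1]; the mode is at 1.
Mean = 12/(12+1) = 0.9231.
Quadratic loss ⇒ the optimal estimator is the posterior mean.

0.9231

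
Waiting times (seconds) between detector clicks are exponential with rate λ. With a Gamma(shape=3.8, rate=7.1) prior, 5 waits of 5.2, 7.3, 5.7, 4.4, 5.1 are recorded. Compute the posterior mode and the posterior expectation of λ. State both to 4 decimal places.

Σ times = 27.7. Posterior: Gamma(shape = 3.8+5 = 8.8, rate = 7.1+27.7 = 34.8).
Mode = (α−1)/β = 7.8/34.8 = 0.2241.
Mean = α/β = 8.8/34.8 = 0.2529.

MAP = 0.2241; posterior mean = 0.2529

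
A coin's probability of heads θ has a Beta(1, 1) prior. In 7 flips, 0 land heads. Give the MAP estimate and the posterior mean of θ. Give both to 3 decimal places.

Posterior: Beta(1+0, 1+7) = Beta(1, 8).
Since α = 1 ≤ 1 and β > 1, the Beta density is monotone decreasing on [0,1]; the mode is at 0.
Mean = 1/(1+8) = 0.111.

θ_MAP = 0.000, E[θ|data] = 0.111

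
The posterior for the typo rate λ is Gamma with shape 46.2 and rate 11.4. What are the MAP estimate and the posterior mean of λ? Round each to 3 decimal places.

MAP = 3.965, posterior mean = 4.053

Mode = (α−1)/β = 45.2/11.4 = 3.965.
Mean = α/β = 46.2/11.4 = 4.053.
Right-skewed posterior ⇒ mode < mean.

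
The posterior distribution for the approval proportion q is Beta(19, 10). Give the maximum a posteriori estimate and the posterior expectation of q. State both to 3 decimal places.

Mode = (19−1)/(19+10−2) = 18/27 = 0.667.
Mean = 19/(19+10) = 19/29 = 0.655.

maximum a posteriori estimate = 0.667, posterior expectation = 0.655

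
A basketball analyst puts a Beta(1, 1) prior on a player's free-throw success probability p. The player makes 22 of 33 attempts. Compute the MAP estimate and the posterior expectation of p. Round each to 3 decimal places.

p_MAP = 0.667, E[p|data] = 0.657

Posterior: Beta(1+22, 1+11) = Beta(23, 12).
Mode = (23−1)/(23+12−2) = 22/33 = 0.667.
With a flat prior the MAP equals the MLE, 22/33.
Mean = 23/(23+12) = 23/35 = 0.657.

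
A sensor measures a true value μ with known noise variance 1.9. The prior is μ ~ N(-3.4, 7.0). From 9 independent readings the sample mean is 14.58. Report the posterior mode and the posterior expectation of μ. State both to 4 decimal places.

μ_MAP = 14.0536, E[μ|data] = 14.0536

Posterior for μ is Normal. Precision-weighted mean: (1/7.0·-3.4 + 9/1.9·14.58) / (1/7.0 + 9/1.9) = 14.0536.
A Normal posterior is symmetric, so mode = mean.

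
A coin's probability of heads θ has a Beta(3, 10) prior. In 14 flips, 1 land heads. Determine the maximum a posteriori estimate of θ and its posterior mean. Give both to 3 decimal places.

Posterior: Beta(3+1, 10+13) = Beta(4, 23).
Mode = (4−1)/(4+23−2) = 3/25 = 0.120.
Mean = 4/(4+23) = 4/27 = 0.148.
The posterior is right-skewed, so the mean exceeds the mode.

MAP = 0.120; posterior mean = 0.148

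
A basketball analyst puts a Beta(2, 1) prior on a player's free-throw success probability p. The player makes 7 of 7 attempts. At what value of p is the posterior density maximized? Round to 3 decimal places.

Posterior: Beta(2+7, 1+0) = Beta(9, 1).
Since β = 1 ≤ 1 and α > 1, the Beta density is monotone increasing on [0,1]; the mode is at 1.
Mean = 9/(9+1) = 0.900.
This is the posterior mode — the MAP estimate.

1.000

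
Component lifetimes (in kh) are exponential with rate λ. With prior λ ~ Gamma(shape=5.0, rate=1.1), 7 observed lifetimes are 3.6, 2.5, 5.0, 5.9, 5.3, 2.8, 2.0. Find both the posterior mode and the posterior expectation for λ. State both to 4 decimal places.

posterior mode = 0.3901, posterior expectation = 0.4255

Σ times = 27.1. Posterior: Gamma(shape = 5.0+7 = 12.0, rate = 1.1+27.1 = 28.2).
Mode = (α−1)/β = 11.0/28.2 = 0.3901.
Mean = α/β = 12.0/28.2 = 0.4255.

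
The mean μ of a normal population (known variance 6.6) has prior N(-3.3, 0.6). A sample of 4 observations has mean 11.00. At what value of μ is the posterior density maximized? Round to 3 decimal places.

Posterior for μ is Normal. Precision-weighted mean: (1/0.6·-3.3 + 4/6.6·11.00) / (1/0.6 + 4/6.6) = 0.513.
A Normal posterior is symmetric, so mode = mean.
This is the posterior mode — the MAP estimate.

0.513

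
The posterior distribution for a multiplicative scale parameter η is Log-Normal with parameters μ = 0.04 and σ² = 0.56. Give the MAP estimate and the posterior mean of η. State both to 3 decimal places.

η_MAP = 0.595, E[η|data] = 1.377

Mode = exp(μ − σ²) = exp(-0.52) = 0.595.
Mean = exp(μ + σ²/2) = exp(0.320) = 1.377.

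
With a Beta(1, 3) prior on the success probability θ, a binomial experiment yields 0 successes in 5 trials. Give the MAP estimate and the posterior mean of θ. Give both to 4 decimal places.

MAP estimate = 0.0000, posterior mean = 0.1111

Posterior: Beta(1+0, 3+5) = Beta(1, 8).
Since α = 1 ≤ 1 and β > 1, the Beta density is monotone decreasing on [0,1]; the mode is at 0.
Mean = 1/(1+8) = 0.1111.
The mean is pulled above the mode by the posterior's right skew.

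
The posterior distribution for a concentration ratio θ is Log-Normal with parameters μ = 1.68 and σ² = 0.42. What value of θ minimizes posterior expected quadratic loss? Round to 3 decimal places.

6.619

Mode = exp(μ − σ²) = exp(1.26) = 3.525.
Mean = exp(μ + σ²/2) = exp(1.890) = 6.619.
Quadratic loss ⇒ the optimal estimator is the posterior mean.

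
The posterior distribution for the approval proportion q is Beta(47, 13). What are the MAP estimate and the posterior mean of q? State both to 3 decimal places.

Mode = (47−1)/(47+13−2) = 46/58 = 0.793.
Mean = 47/(47+13) = 47/60 = 0.783.

MAP estimate = 0.793, posterior mean = 0.783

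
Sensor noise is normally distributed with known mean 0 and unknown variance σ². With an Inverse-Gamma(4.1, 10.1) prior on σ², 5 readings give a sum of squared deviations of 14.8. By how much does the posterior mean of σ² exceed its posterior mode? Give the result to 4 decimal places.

Posterior: Inverse-Gamma(shape = 4.1+5/2 = 6.6, scale = 10.1+14.8/2 = 17.5).
Mode = β/(α+1) = 17.5/7.6 = 2.3026.
Mean = β/(α−1) = 17.5/5.6 = 3.1250.
Difference = 3.1250 − 2.3026 = 0.8224.
Right-skewed posterior ⇒ mode < mean.

0.8224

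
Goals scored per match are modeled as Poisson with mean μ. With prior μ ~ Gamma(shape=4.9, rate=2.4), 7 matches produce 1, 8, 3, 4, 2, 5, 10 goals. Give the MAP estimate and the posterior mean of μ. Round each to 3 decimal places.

Σ counts = 33. Posterior: Gamma(shape = 4.9+33 = 37.9, rate = 2.4+7 = 9.4).
Mode = (α−1)/β = 36.9/9.4 = 3.926.
Mean = α/β = 37.9/9.4 = 4.032.
The posterior is right-skewed, so the mean exceeds the mode.

MAP: 3.926. Posterior mean: 4.032.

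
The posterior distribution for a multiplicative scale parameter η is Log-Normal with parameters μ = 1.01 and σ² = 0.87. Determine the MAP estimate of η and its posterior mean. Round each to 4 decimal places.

Mode = exp(μ − σ²) = exp(0.14) = 1.1503.
Mean = exp(μ + σ²/2) = exp(1.445) = 4.2419.
The mean is pulled above the mode by the posterior's right skew.

η_MAP = 1.1503, E[η|data] = 4.2419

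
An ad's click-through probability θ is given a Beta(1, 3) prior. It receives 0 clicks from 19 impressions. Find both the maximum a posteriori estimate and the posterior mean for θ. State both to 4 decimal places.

Posterior: Beta(1+0, 3+19) = Beta(1, 22).
Since α = 1 ≤ 1 and β > 1, the Beta density is monotone decreasing on [0,1]; the mode is at 0.
Mean = 1/(1+22) = 0.0435.

MAP = 0.0000; posterior mean = 0.0435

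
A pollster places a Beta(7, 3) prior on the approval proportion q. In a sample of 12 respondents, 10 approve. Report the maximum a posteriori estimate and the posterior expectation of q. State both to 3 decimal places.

Posterior: Beta(7+10, 3+2) = Beta(17, 5).
Mode = (17−1)/(17+5−2) = 16/20 = 0.800.
Mean = 17/(17+5) = 17/22 = 0.773.
Left-skewed posterior ⇒ mean < mode.

MAP = 0.800, posterior mean = 0.773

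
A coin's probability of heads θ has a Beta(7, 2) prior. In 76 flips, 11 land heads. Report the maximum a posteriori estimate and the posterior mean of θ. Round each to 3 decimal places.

maximum a posteriori estimate = 0.205, posterior mean = 0.212

Posterior: Beta(7+11, 2+65) = Beta(18, 67).
Mode = (18−1)/(18+67−2) = 17/83 = 0.205.
Mean = 18/(18+67) = 18/85 = 0.212.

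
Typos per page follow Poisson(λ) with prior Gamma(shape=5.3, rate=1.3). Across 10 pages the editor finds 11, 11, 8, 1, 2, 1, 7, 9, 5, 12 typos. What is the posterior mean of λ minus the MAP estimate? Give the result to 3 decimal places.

Σ counts = 67. Posterior: Gamma(shape = 5.3+67 = 72.3, rate = 1.3+10 = 11.3).
Mode = (α−1)/β = 71.3/11.3 = 6.310.
Mean = α/β = 72.3/11.3 = 6.398.
Difference = 6.398 − 6.310 = 0.088.

0.088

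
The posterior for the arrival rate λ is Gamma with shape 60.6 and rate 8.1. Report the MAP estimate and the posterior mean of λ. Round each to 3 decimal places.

Mode = (α−1)/β = 59.6/8.1 = 7.358.
Mean = α/β = 60.6/8.1 = 7.481.
Right-skewed posterior ⇒ mode < mean.

MAP estimate = 7.358, posterior mean = 7.481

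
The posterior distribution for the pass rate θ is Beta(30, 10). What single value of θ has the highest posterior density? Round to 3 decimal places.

Mode = (30−1)/(30+10−2) = 29/38 = 0.763.
Mean = 30/(30+10) = 30/40 = 0.750.
This is the posterior mode — the MAP estimate.

0.763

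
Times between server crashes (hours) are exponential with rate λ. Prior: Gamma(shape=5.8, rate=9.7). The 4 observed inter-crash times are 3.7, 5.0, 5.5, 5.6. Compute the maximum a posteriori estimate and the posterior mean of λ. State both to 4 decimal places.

Σ times = 19.8. Posterior: Gamma(shape = 5.8+4 = 9.8, rate = 9.7+19.8 = 29.5).
Mode = (α−1)/β = 8.8/29.5 = 0.2983.
Mean = α/β = 9.8/29.5 = 0.3322.

MAP = 0.2983; posterior mean = 0.3322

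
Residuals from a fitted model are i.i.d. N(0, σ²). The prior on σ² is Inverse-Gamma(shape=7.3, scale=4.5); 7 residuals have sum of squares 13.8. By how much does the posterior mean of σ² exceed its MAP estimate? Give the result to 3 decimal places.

0.197

Posterior: Inverse-Gamma(shape = 7.3+7/2 = 10.8, scale = 4.5+13.8/2 = 11.4).
Mode = β/(α+1) = 11.4/11.8 = 0.966.
Mean = β/(α−1) = 11.4/9.8 = 1.163.
Difference = 1.163 − 0.966 = 0.197.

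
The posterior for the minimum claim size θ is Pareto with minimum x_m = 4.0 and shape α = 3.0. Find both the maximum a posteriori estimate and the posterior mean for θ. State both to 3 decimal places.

MAP: 4.000. Posterior mean: 6.000.

The Pareto density is strictly decreasing on [x_m, ∞), so the mode is x_m = 4.000.
Mean = α·x_m/(α−1) = 3.0·4.0/2.0 = 6.000.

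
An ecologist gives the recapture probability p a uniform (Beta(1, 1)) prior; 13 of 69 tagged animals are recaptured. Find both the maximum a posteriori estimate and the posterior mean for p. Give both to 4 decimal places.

Posterior: Beta(1+13, 1+56) = Beta(14, 57).
Mode = (14−1)/(14+57−2) = 13/69 = 0.1884.
Mean = 14/(14+57) = 14/71 = 0.1972.
The posterior is right-skewed, so the mean exceeds the mode.

maximum a posteriori estimate = 0.1884, posterior mean = 0.1972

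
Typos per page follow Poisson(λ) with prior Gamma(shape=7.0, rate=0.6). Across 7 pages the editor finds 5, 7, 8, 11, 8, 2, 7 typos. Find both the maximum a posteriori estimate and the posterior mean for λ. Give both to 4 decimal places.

MAP = 7.1053, posterior mean = 7.2368

Σ counts = 48. Posterior: Gamma(shape = 7.0+48 = 55.0, rate = 0.6+7 = 7.6).
Mode = (α−1)/β = 54.0/7.6 = 7.1053.
Mean = α/β = 55.0/7.6 = 7.2368.
The mean is pulled above the mode by the posterior's right skew.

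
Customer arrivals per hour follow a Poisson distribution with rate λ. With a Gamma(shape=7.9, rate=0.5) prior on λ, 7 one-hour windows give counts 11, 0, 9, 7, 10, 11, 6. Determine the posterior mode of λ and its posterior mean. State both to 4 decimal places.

Σ counts = 54. Posterior: Gamma(shape = 7.9+54 = 61.9, rate = 0.5+7 = 7.5).
Mode = (α−1)/β = 60.9/7.5 = 8.1200.
Mean = α/β = 61.9/7.5 = 8.2533.
Right-skewed posterior ⇒ mode < mean.

λ_MAP = 8.1200, E[λ|data] = 8.2533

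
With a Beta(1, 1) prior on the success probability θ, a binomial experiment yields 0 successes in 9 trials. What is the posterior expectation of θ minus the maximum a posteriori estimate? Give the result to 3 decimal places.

Posterior: Beta(1+0, 1+9) = Beta(1, 10).
Since α = 1 ≤ 1 and β > 1, the Beta density is monotone decreasing on [0,1]; the mode is at 0.
Mean = 1/(1+10) = 0.091.
Difference = 0.091 − 0.000 = 0.091.
The mean is pulled above the mode by the posterior's right skew.

0.091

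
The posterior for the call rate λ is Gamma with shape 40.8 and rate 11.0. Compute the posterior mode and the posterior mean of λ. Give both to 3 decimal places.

MAP = 3.618; posterior mean = 3.709

Mode = (α−1)/β = 39.8/11.0 = 3.618.
Mean = α/β = 40.8/11.0 = 3.709.
The mean is pulled above the mode by the posterior's right skew.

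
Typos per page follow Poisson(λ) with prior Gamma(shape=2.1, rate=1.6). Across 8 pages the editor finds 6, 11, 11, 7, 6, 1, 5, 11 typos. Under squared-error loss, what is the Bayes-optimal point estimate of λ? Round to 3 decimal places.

6.260

Σ counts = 58. Posterior: Gamma(shape = 2.1+58 = 60.1, rate = 1.6+8 = 9.6).
Mode = (α−1)/β = 59.1/9.6 = 6.156.
Mean = α/β = 60.1/9.6 = 6.260.
Squared-error loss ⇒ the optimal estimator is the posterior mean.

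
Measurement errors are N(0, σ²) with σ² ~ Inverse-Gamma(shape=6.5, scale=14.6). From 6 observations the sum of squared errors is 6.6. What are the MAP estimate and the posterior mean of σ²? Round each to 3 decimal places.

MAP: 1.705. Posterior mean: 2.106.

Posterior: Inverse-Gamma(shape = 6.5+6/2 = 9.5, scale = 14.6+6.6/2 = 17.9).
Mode = β/(α+1) = 17.9/10.5 = 1.705.
Mean = β/(α−1) = 17.9/8.5 = 2.106.
The posterior is right-skewed, so the mean exceeds the mode.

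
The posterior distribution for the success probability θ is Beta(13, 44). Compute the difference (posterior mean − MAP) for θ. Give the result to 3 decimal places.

Mode = (13−1)/(13+44−2) = 12/55 = 0.218.
Mean = 13/(13+44) = 13/57 = 0.228.
Difference = 0.228 − 0.218 = 0.010.

0.010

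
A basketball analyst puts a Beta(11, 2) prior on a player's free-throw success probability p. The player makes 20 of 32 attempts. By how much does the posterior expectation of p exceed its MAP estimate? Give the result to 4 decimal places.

Posterior: Beta(11+20, 2+12) = Beta(31, 14).
Mode = (31−1)/(31+14−2) = 30/43 = 0.6977.
Mean = 31/(31+14) = 31/45 = 0.6889.
Difference = 0.6889 − 0.6977 = -0.0088.

-0.0088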